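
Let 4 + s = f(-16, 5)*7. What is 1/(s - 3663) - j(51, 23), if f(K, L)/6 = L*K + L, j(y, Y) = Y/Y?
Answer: -6818/6817 ≈ -1.0001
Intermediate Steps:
j(y, Y) = 1
f(K, L) = 6*L + 6*K*L (f(K, L) = 6*(L*K + L) = 6*(K*L + L) = 6*(L + K*L) = 6*L + 6*K*L)
s = -3154 (s = -4 + (6*5*(1 - 16))*7 = -4 + (6*5*(-15))*7 = -4 - 450*7 = -4 - 3150 = -3154)
1/(s - 3663) - j(51, 23) = 1/(-3154 - 3663) - 1*1 = 1/(-6817) - 1 = -1/6817 - 1 = -6818/6817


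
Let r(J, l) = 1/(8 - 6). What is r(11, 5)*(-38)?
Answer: -19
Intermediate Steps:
r(J, l) = 1/2
r(11, 5)*(-38) = (1/2)*(-38) = -19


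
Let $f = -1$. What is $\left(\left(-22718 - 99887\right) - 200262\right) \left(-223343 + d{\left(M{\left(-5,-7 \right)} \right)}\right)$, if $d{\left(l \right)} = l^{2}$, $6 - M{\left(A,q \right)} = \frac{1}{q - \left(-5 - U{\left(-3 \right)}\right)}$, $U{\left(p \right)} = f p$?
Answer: $72102012706$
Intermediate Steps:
$U{\left(p \right)} = - p$
$M{\left(A,q \right)} = 6 - \frac{1}{8 + q}$ ($M{\left(A,q \right)} = 6 - \frac{1}{q + \left(10 - \left(5 - \left(-1\right) \left(-3\right)\right)\right)} = 6 - \frac{1}{q + \left(10 - \left(5 - 3\right)\right)} = 6 - \frac{1}{q + \left(10 - 2\right)} = 6 - \frac{1}{q + 8} = 6 - \frac{1}{8 + q}$)
$\left(\left(-22718 - 99887\right) - 200262\right) \left(-223343 + d{\left(M{\left(-5,-7 \right)} \right)}\right) = \left(\left(-22718 - 99887\right) - 200262\right) \left(-223343 + \left(\frac{47 + 6 \left(-7\right)}{8 - 7}\right)^{2}\right) = \left(-122605 - 200262\right) \left(-223343 + \left(\frac{47 - 42}{1}\right)^{2}\right) = - 322867 \left(-223343 + \left(1 \cdot 5\right)^{2}\right) = - 322867 \left(-223343 + 5^{2}\right) = - 322867 \left(-223343 + 25\right) = \left(-322867\right) \left(-223318\right) = 72102012706$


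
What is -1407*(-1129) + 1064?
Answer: 1589567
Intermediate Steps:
-1407*(-1129) + 1064 = 1588503 + 1064 = 1589567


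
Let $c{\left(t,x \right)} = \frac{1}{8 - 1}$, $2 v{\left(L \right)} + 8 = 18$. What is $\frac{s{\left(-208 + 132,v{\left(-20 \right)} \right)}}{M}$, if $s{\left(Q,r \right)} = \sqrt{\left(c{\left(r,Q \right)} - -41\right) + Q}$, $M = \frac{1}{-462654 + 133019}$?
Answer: $- \frac{659270 i \sqrt{427}}{7} \approx - 1.9462 \cdot 10^{6} i$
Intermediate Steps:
$v{\left(L \right)} = 5$ ($v{\left(L \right)} = -4 + \frac{1}{2} \cdot 18 = -4 + 9 = 5$)
$M = - \frac{1}{329635}$ ($M = \frac{1}{-329635} = - \frac{1}{329635} \approx -3.0337 \cdot 10^{-6}$)
$c{\left(t,x \right)} = \frac{1}{7}$
$s{\left(Q,r \right)} = \sqrt{\frac{288}{7} + Q}$ ($s{\left(Q,r \right)} = \sqrt{\left(\frac{1}{7} - -41\right) + Q} = \sqrt{\left(\frac{1}{7} + 41\right) + Q} = \sqrt{\frac{288}{7} + Q}$)
$\frac{s{\left(-208 + 132,v{\left(-20 \right)} \right)}}{M} = \frac{\frac{1}{7} \sqrt{2016 + 49 \left(-208 + 132\right)}}{- \frac{1}{329635}} = \frac{\sqrt{2016 + 49 \left(-76\right)}}{7} \left(-329635\right) = \frac{\sqrt{2016 - 3724}}{7} \left(-329635\right) = \frac{\sqrt{-1708}}{7} \left(-329635\right) = \frac{2 i \sqrt{427}}{7} \left(-329635\right) = - \frac{659270 i \sqrt{427}}{7}$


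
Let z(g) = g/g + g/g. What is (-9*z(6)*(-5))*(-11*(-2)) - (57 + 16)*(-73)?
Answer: 7309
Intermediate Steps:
z(g) = 2 (z(g) = 1 + 1 = 2)
(-9*z(6)*(-5))*(-11*(-2)) - (57 + 16)*(-73) = (-9*2*(-5))*(-11*(-2)) - (57 + 16)*(-73) = -18*(-5)*22 - 73*(-73) = 90*22 - 1*(-5329) = 1980 + 5329 = 7309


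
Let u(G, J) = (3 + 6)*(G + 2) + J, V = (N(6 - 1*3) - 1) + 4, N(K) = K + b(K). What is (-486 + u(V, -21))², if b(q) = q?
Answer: 166464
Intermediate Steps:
N(K) = 2*K (N(K) = K + K = 2*K)
V = 9 (V = (2*(6 - 1*3) - 1) + 4 = (2*(6 - 3) - 1) + 4 = (2*3 - 1) + 4 = (6 - 1) + 4 = 5 + 4 = 9)
u(G, J) = 18 + J + 9*G (u(G, J) = 9*(2 + G) + J = (18 + 9*G) + J = 18 + J + 9*G)
(-486 + u(V, -21))² = (-486 + (18 - 21 + 9*9))² = (-486 + (18 - 21 + 81))² = (-486 + 78)² = (-408)² = 166464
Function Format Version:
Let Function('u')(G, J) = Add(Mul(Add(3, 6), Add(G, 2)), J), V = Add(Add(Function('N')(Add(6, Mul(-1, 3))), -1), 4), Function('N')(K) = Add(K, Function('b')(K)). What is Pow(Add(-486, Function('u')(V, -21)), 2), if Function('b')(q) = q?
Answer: 166464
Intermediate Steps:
Function('N')(K) = Mul(2, K) (Function('N')(K) = Add(K, K) = Mul(2, K))
V = 9 (V = Add(Add(Mul(2, Add(6, Mul(-1, 3))), -1), 4) = Add(Add(Mul(2, Add(6, -3)), -1), 4) = Add(Add(Mul(2, 3), -1), 4) = Add(Add(6, -1), 4) = Add(5, 4) = 9)
Function('u')(G, J) = Add(18, J, Mul(9, G)) (Function('u')(G, J) = Add(Mul(9, Add(2, G)), J) = Add(Add(18, Mul(9, G)), J) = Add(18, J, Mul(9, G)))
Pow(Add(-486, Function('u')(V, -21)), 2) = Pow(Add(-486, Add(18, -21, Mul(9, 9))), 2) = Pow(Add(-486, Add(18, -21, 81)), 2) = Pow(Add(-486, 78), 2) = Pow(-408, 2) = 166464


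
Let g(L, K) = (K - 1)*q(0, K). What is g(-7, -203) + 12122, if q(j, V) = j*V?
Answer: 12122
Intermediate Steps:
q(j, V) = V*j
g(L, K) = 0 (g(L, K) = (K - 1)*(K*0) = (-1 + K)*0 = 0)
g(-7, -203) + 12122 = 0 + 12122 = 12122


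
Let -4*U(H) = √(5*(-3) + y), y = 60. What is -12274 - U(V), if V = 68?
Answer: -12274 + 3*√5/4 ≈ -12272.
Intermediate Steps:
U(H) = -3*√5/4 (U(H) = -√(5*(-3) + 60)/4 = -√(-15 + 60)/4 = -3*√5/4)
-12274 - U(V) = -12274 - (-3)*√5/4 = -12274 + 3*√5/4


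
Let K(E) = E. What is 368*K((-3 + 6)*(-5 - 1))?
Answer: -6624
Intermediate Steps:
368*K((-3 + 6)*(-5 - 1)) = 368*((-3 + 6)*(-5 - 1)) = 368*(3*(-6)) = 368*(-18) = -6624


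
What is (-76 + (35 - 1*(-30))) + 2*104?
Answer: 197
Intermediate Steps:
(-76 + (35 - 1*(-30))) + 2*104 = (-76 + (35 + 30)) + 208 = (-76 + 65) + 208 = -11 + 208 = 197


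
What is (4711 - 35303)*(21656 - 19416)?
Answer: -68526080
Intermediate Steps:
(4711 - 35303)*(21656 - 19416) = -30592*2240 = -68526080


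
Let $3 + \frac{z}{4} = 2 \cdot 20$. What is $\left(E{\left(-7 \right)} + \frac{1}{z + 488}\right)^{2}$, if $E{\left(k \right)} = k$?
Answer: $\frac{19811401}{404496} \approx 48.978$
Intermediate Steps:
$z = 148$ ($z = -12 + 4 \cdot 2 \cdot 20 = -12 + 4 \cdot 40 = -12 + 160 = 148$)
$\left(E{\left(-7 \right)} + \frac{1}{z + 488}\right)^{2} = \left(-7 + \frac{1}{148 + 488}\right)^{2} = \left(-7 + \frac{1}{636}\right)^{2} = \left(- \frac{4451}{636}\right)^{2} = \frac{19811401}{404496}$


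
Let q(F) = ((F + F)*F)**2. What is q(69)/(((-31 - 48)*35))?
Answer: -90668484/2765 ≈ -32792.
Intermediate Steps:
q(F) = 4*F**4 (q(F) = ((2*F)*F)**2 = (2*F**2)**2 = 4*F**4)
q(69)/(((-31 - 48)*35)) = (4*69**4)/(((-31 - 48)*35)) = (4*22667121)/((-79*35)) = 90668484/(-2765) = 90668484*(-1/2765) = -90668484/2765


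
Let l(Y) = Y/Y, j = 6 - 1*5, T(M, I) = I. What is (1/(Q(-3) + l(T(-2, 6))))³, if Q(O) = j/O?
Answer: 27/8 ≈ 3.3750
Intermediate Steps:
j = 1 (j = 6 - 5 = 1)
Q(O) = 1/O
l(Y) = 1
(1/(Q(-3) + l(T(-2, 6))))³ = (1/(1/(-3) + 1))³ = (1/(-⅓ + 1))³ = (1/(⅔))³ = (3/2)³ = 27/8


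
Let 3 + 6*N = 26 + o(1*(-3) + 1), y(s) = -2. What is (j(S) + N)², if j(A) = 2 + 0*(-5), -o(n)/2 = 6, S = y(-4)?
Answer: 529/36 ≈ 14.694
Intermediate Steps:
S = -2
o(n) = -12 (o(n) = -2*6 = -12)
j(A) = 2 (j(A) = 2 + 0 = 2)
N = 11/6 (N = -½ + (26 - 12)/6 = -½ + (⅙)*14 = -½ + 7/3 = 11/6 ≈ 1.8333)
(j(S) + N)² = (2 + 11/6)² = (23/6)² = 529/36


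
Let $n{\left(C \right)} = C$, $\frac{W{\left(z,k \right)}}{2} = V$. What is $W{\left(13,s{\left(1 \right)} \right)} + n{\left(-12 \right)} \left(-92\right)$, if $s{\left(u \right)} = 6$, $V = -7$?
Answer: $1090$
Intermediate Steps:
$W{\left(z,k \right)} = -14$ ($W{\left(z,k \right)} = 2 \left(-7\right) = -14$)
$W{\left(13,s{\left(1 \right)} \right)} + n{\left(-12 \right)} \left(-92\right) = -14 - -1104 = -14 + 1104 = 1090$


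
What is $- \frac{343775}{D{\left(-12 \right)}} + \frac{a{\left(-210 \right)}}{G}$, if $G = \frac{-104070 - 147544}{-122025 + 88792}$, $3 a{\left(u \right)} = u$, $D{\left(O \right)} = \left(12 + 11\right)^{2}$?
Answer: $- \frac{43864610420}{66551903} \approx -659.1$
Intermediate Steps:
$D{\left(O \right)} = 529$ ($D{\left(O \right)} = 23^{2} = 529$)
$a{\left(u \right)} = \frac{u}{3}$
$G = \frac{251614}{33233}$ ($G = - \frac{251614}{-33233} = \left(-251614\right) \left(- \frac{1}{33233}\right) = \frac{251614}{33233} \approx 7.5712$)
$- \frac{343775}{D{\left(-12 \right)}} + \frac{a{\left(-210 \right)}}{G} = - \frac{343775}{529} + \frac{\frac{1}{3} \left(-210\right)}{\frac{251614}{33233}} = \left(-343775\right) \frac{1}{529} - \frac{1163155}{125807} = - \frac{343775}{529} - \frac{1163155}{125807} = - \frac{43864610420}{66551903}$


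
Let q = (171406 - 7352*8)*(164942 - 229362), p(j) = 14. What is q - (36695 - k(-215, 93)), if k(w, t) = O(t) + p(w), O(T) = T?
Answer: -7253084388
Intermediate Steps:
k(w, t) = 14 + t (k(w, t) = t + 14 = 14 + t)
q = -7253047800 (q = (171406 - 58816)*(-64420) = 112590*(-64420) = -7253047800)
q - (36695 - k(-215, 93)) = -7253047800 - (36695 - (14 + 93)) = -7253047800 - (36695 - 1*107) = -7253047800 - (36695 - 107) = -7253047800 - 1*36588 = -7253047800 - 36588 = -7253084388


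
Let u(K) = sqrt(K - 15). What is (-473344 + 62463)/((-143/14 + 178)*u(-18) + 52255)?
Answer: -4208234984380/535376752333 + 13512232566*I*sqrt(33)/535376752333 ≈ -7.8603 + 0.14499*I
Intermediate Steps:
u(K) = sqrt(-15 + K)
(-473344 + 62463)/((-143/14 + 178)*u(-18) + 52255) = (-473344 + 62463)/((-143/14 + 178)*sqrt(-15 - 18) + 52255) = -410881/((-143*1/14 + 178)*sqrt(-33) + 52255) = -410881/((-143/14 + 178)*(I*sqrt(33)) + 52255) = -410881/(2349*(I*sqrt(33))/14 + 52255) = -410881/(2349*I*sqrt(33)/14 + 52255) = -410881/(52255 + 2349*I*sqrt(33)/14)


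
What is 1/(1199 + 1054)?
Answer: 1/2253 ≈ 0.00044385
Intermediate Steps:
1/(1199 + 1054) = 1/2253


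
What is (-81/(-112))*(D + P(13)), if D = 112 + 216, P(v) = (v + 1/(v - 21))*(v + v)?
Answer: 214731/448 ≈ 479.31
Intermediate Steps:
P(v) = 2*v*(v + 1/(-21 + v)) (P(v) = (v + 1/(-21 + v))*(2*v) = 2*v*(v + 1/(-21 + v)))
D = 328
(-81/(-112))*(D + P(13)) = (-81/(-112))*(328 + 2*13*(1 + 13**2 - 21*13)/(-21 + 13)) = (-81*(-1/112))*(328 + 2*13*(1 + 169 - 273)/(-8)) = 81*(328 + 2*13*(-1/8)*(-103))/112 = 81*(328 + 1339/4)/112 = (81/112)*(2651/4) = 214731/448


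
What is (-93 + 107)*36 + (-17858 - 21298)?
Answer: -38652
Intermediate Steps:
(-93 + 107)*36 + (-17858 - 21298) = 14*36 - 39156 = 504 - 39156 = -38652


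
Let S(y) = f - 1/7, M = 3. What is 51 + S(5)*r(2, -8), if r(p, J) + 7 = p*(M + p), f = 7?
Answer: 501/7 ≈ 71.571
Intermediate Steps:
r(p, J) = -7 + p*(3 + p)
S(y) = 48/7 (S(y) = 7 - 1/7 = 7 - 1*⅐ = 7 - ⅐ = 48/7)
51 + S(5)*r(2, -8) = 51 + 48*(-7 + 2² + 3*2)/7 = 51 + 48*(-7 + 4 + 6)/7 = 51 + (48/7)*3 = 51 + 144/7 = 501/7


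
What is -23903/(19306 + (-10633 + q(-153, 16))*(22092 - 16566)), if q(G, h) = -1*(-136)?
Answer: 2173/5271556 ≈ 0.00041221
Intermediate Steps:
q(G, h) = 136
-23903/(19306 + (-10633 + q(-153, 16))*(22092 - 16566)) = -23903/(19306 + (-10633 + 136)*(22092 - 16566)) = -23903/(19306 - 10497*5526) = -23903/(19306 - 58006422) = -23903/(-57987116) = -23903*(-1/57987116) = 2173/5271556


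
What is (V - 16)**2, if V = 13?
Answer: 9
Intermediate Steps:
(V - 16)**2 = (13 - 16)**2 = (-3)**2 = 9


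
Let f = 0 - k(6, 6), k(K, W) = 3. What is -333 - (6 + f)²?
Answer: -342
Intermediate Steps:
f = -3 (f = 0 - 1*3 = 0 - 3 = -3)
-333 - (6 + f)² = -333 - (6 - 3)² = -333 - 1*3² = -333 - 1*9 = -333 - 9 = -342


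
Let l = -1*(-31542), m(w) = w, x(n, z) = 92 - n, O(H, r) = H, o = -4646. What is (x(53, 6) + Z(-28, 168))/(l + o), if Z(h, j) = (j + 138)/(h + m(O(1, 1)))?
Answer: 83/80688 ≈ 0.0010287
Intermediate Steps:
l = 31542
Z(h, j) = (138 + j)/(1 + h) (Z(h, j) = (j + 138)/(h + 1) = (138 + j)/(1 + h))
(x(53, 6) + Z(-28, 168))/(l + o) = ((92 - 1*53) + (138 + 168)/(1 - 28))/(31542 - 4646) = ((92 - 53) + 306/(-27))/26896 = (39 - 1/27*306)*(1/26896) = (39 - 34/3)*(1/26896) = (83/3)*(1/26896) = 83/80688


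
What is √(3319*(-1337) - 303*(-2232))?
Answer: I*√3761207 ≈ 1939.4*I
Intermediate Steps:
√(3319*(-1337) - 303*(-2232)) = √(-4437503 + 676296) = √(-3761207) = I*√3761207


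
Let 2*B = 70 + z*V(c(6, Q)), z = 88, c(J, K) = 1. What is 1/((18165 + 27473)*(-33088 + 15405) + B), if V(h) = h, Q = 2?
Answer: -1/807016675 ≈ -1.2391e-9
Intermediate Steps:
B = 79 (B = (70 + 88*1)/2 = (70 + 88)/2 = (1/2)*158 = 79)
1/((18165 + 27473)*(-33088 + 15405) + B) = 1/((18165 + 27473)*(-33088 + 15405) + 79) = 1/(45638*(-17683) + 79) = 1/(-807016754 + 79) = 1/(-807016675) = -1/807016675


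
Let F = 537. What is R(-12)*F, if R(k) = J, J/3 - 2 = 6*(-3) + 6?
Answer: -16110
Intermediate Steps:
J = -30 (J = 6 + 3*(6*(-3) + 6) = 6 + 3*(-18 + 6) = 6 + 3*(-12) = 6 - 36 = -30)
R(k) = -30
R(-12)*F = -30*537 = -16110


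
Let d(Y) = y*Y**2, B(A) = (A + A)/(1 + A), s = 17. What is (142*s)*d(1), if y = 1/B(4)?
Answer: 6035/4 ≈ 1508.8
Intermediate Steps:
B(A) = 2*A/(1 + A) (B(A) = (2*A)/(1 + A) = 2*A/(1 + A))
y = 5/8 (y = 1/(2*4/(1 + 4)) = 1/(2*4/5) = 1/(2*4*(1/5)) = 1/(8/5) = 5/8 ≈ 0.62500)
d(Y) = 5*Y**2/8
(142*s)*d(1) = (142*17)*((5/8)*1**2) = 2414*((5/8)*1) = 2414*(5/8) = 6035/4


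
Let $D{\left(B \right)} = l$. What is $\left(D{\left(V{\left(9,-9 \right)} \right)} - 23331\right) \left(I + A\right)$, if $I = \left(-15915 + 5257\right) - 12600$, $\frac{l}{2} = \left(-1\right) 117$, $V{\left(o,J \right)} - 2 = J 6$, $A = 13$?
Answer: $547768425$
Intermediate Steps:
$V{\left(o,J \right)} = 2 + 6 J$ ($V{\left(o,J \right)} = 2 + J 6 = 2 + 6 J$)
$l = -234$ ($l = 2 \left(\left(-1\right) 117\right) = 2 \left(-117\right) = -234$)
$D{\left(B \right)} = -234$
$I = -23258$ ($I = -10658 - 12600 = -23258$)
$\left(D{\left(V{\left(9,-9 \right)} \right)} - 23331\right) \left(I + A\right) = \left(-234 - 23331\right) \left(-23258 + 13\right) = \left(-23565\right) \left(-23245\right) = 547768425$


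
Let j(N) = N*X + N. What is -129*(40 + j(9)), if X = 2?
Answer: -8643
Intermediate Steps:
j(N) = 3*N (j(N) = N*2 + N = 2*N + N = 3*N)
-129*(40 + j(9)) = -129*(40 + 3*9) = -129*(40 + 27) = -129*67 = -8643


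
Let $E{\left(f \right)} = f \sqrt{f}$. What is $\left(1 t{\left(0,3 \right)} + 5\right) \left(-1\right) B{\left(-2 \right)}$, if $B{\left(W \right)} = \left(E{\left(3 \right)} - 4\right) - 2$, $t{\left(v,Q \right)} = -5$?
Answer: $0$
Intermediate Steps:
$E{\left(f \right)} = f^{\frac{3}{2}}$
$B{\left(W \right)} = -6 + 3 \sqrt{3}$ ($B{\left(W \right)} = \left(3^{\frac{3}{2}} - 4\right) - 2 = \left(3 \sqrt{3} - 4\right) - 2 = \left(-4 + 3 \sqrt{3}\right) - 2 = -6 + 3 \sqrt{3}$)
$\left(1 t{\left(0,3 \right)} + 5\right) \left(-1\right) B{\left(-2 \right)} = \left(1 \left(-5\right) + 5\right) \left(-1\right) \left(-6 + 3 \sqrt{3}\right) = \left(-5 + 5\right) \left(-1\right) \left(-6 + 3 \sqrt{3}\right) = 0 \left(-1\right) \left(-6 + 3 \sqrt{3}\right) = 0 \left(-6 + 3 \sqrt{3}\right) = 0$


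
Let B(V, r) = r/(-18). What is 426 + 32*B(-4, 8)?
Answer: 3706/9 ≈ 411.78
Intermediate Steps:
B(V, r) = -r/18 (B(V, r) = r*(-1/18) = -r/18)
426 + 32*B(-4, 8) = 426 + 32*(-1/18*8) = 426 + 32*(-4/9) = 426 - 128/9 = 3706/9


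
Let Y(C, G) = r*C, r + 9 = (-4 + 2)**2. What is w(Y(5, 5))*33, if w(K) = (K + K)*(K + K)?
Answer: 82500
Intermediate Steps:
r = -5 (r = -9 + (-4 + 2)**2 = -9 + (-2)**2 = -9 + 4 = -5)
Y(C, G) = -5*C
w(K) = 4*K**2 (w(K) = (2*K)*(2*K) = 4*K**2)
w(Y(5, 5))*33 = (4*(-5*5)**2)*33 = (4*(-25)**2)*33 = (4*625)*33 = 2500*33 = 82500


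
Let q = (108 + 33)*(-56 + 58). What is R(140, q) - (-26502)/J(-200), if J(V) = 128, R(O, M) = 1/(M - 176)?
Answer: 702335/3392 ≈ 207.06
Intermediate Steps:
q = 282 (q = 141*2 = 282)
R(O, M) = 1/(-176 + M)
R(140, q) - (-26502)/J(-200) = 1/(-176 + 282) - (-26502)/128 = 1/106 - (-26502)/128 = 1/106 - 1*(-13251/64) = 1/106 + 13251/64 = 702335/3392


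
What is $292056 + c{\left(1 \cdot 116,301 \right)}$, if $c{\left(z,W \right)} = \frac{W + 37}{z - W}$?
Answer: $\frac{54030022}{185} \approx 2.9205 \cdot 10^{5}$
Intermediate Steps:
$c{\left(z,W \right)} = \frac{37 + W}{z - W}$
$292056 + c{\left(1 \cdot 116,301 \right)} = 292056 + \frac{37 + 301}{1 \cdot 116 - 301} = 292056 + \frac{1}{116 - 301} \cdot 338 = 292056 + \frac{1}{-185} \cdot 338 = 292056 - \frac{338}{185} = \frac{54030022}{185}$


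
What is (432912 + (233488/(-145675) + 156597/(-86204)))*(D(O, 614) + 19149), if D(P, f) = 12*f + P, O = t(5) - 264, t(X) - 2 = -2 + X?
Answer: 71374041214170407617/6278883850 ≈ 1.1367e+10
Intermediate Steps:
t(X) = X (t(X) = 2 + (-2 + X) = X)
O = -259 (O = 5 - 264 = -259)
D(P, f) = P + 12*f
(432912 + (233488/(-145675) + 156597/(-86204)))*(D(O, 614) + 19149) = (432912 + (233488/(-145675) + 156597/(-86204)))*((-259 + 12*614) + 19149) = (432912 + (233488*(-1/145675) + 156597*(-1/86204)))*((-259 + 7368) + 19149) = (432912 + (-233488/145675 - 156597/86204))*(7109 + 19149) = (432912 - 42939867527/12557767700)*26258 = (5436365390674873/12557767700)*26258 = 71374041214170407617/6278883850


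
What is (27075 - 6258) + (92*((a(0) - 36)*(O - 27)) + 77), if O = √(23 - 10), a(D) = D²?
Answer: 110318 - 3312*√13 ≈ 98376.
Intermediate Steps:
O = √13 ≈ 3.6056
(27075 - 6258) + (92*((a(0) - 36)*(O - 27)) + 77) = (27075 - 6258) + (92*((0² - 36)*(√13 - 27)) + 77) = 20817 + (92*((0 - 36)*(-27 + √13)) + 77) = 20817 + (92*(-36*(-27 + √13)) + 77) = 20817 + (92*(972 - 36*√13) + 77) = 20817 + ((89424 - 3312*√13) + 77) = 20817 + (89501 - 3312*√13) = 110318 - 3312*√13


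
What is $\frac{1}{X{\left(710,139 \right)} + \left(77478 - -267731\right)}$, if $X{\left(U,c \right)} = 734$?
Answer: $\frac{1}{345943} \approx 2.8907 \cdot 10^{-6}$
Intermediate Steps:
$\frac{1}{X{\left(710,139 \right)} + \left(77478 - -267731\right)} = \frac{1}{734 + \left(77478 - -267731\right)} = \frac{1}{734 + \left(77478 + 267731\right)} = \frac{1}{734 + 345209} = \frac{1}{345943}$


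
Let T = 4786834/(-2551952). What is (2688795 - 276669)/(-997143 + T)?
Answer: -236754991152/97871763845 ≈ -2.4190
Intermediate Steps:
T = -184109/98152 (T = 4786834*(-1/2551952) = -184109/98152 ≈ -1.8758)
(2688795 - 276669)/(-997143 + T) = (2688795 - 276669)/(-997143 - 184109/98152) = 2412126/(-97871763845/98152) = 2412126*(-98152/97871763845) = -236754991152/97871763845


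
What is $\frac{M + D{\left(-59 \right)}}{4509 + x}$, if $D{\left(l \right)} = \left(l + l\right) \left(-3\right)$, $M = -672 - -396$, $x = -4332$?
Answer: $\frac{26}{59} \approx 0.44068$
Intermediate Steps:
$M = -276$ ($M = -672 + 396 = -276$)
$D{\left(l \right)} = - 6 l$ ($D{\left(l \right)} = 2 l \left(-3\right) = - 6 l$)
$\frac{M + D{\left(-59 \right)}}{4509 + x} = \frac{-276 - -354}{4509 - 4332} = \frac{-276 + 354}{177} = 78 \cdot \frac{1}{177} = \frac{26}{59}$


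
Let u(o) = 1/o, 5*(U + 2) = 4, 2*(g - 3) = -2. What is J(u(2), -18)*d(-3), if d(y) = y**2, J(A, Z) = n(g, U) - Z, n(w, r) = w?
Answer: 180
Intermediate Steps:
g = 2 (g = 3 + (1/2)*(-2) = 3 - 1 = 2)
U = -6/5 (U = -2 + (1/5)*4 = -2 + 4/5 = -6/5 ≈ -1.2000)
J(A, Z) = 2 - Z
J(u(2), -18)*d(-3) = (2 - 1*(-18))*(-3)**2 = (2 + 18)*9 = 20*9 = 180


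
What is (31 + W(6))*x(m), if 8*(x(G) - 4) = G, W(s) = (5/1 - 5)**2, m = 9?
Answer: 1271/8 ≈ 158.88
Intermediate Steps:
W(s) = 0 (W(s) = (5*1 - 5)**2 = (5 - 5)**2 = 0**2 = 0)
x(G) = 4 + G/8
(31 + W(6))*x(m) = (31 + 0)*(4 + (1/8)*9) = 31*(4 + 9/8) = 31*(41/8) = 1271/8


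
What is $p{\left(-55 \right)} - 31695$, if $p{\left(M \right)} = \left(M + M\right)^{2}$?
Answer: $-19595$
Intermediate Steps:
$p{\left(M \right)} = 4 M^{2}$ ($p{\left(M \right)} = \left(2 M\right)^{2} = 4 M^{2}$)
$p{\left(-55 \right)} - 31695 = 4 \left(-55\right)^{2} - 31695 = 4 \cdot 3025 - 31695 = 12100 - 31695 = -19595$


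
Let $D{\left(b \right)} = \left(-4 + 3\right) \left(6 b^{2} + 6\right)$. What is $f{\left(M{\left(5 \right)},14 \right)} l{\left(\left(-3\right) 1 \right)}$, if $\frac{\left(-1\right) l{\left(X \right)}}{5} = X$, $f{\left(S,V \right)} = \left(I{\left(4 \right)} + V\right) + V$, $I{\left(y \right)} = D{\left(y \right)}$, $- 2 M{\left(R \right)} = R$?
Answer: $-1110$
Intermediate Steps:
$D{\left(b \right)} = -6 - 6 b^{2}$ ($D{\left(b \right)} = - (6 + 6 b^{2}) = -6 - 6 b^{2}$)
$M{\left(R \right)} = - \frac{R}{2}$
$I{\left(y \right)} = -6 - 6 y^{2}$
$f{\left(S,V \right)} = -102 + 2 V$ ($f{\left(S,V \right)} = \left(\left(-6 - 6 \cdot 4^{2}\right) + V\right) + V = \left(\left(-6 - 96\right) + V\right) + V = \left(-102 + V\right) + V = -102 + 2 V$)
$l{\left(X \right)} = - 5 X$
$f{\left(M{\left(5 \right)},14 \right)} l{\left(\left(-3\right) 1 \right)} = \left(-102 + 2 \cdot 14\right) \left(- 5 \left(\left(-3\right) 1\right)\right) = \left(-102 + 28\right) \left(\left(-5\right) \left(-3\right)\right) = \left(-74\right) 15 = -1110$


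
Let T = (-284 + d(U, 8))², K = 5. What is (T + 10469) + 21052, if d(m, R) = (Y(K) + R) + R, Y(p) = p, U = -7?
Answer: 100690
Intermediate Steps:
d(m, R) = 5 + 2*R (d(m, R) = (5 + R) + R = 5 + 2*R)
T = 69169 (T = (-284 + (5 + 2*8))² = (-284 + (5 + 16))² = (-284 + 21)² = (-263)² = 69169)
(T + 10469) + 21052 = (69169 + 10469) + 21052 = 79638 + 21052 = 100690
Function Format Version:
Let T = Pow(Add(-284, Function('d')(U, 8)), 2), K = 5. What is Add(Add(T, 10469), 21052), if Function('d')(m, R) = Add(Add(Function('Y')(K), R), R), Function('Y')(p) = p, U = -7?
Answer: 100690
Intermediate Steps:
Function('d')(m, R) = Add(5, Mul(2, R)) (Function('d')(m, R) = Add(Add(5, R), R) = Add(5, Mul(2, R)))
T = 69169 (T = Pow(Add(-284, Add(5, Mul(2, 8))), 2) = Pow(Add(-284, Add(5, 16)), 2) = Pow(Add(-284, 21), 2) = Pow(-263, 2) = 69169)
Add(Add(T, 10469), 21052) = Add(Add(69169, 10469), 21052) = Add(79638, 21052) = 100690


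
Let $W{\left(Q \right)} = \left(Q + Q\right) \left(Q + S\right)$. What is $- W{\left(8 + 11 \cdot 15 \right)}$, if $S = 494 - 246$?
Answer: $-145666$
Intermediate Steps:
$S = 248$ ($S = 494 - 246 = 248$)
$W{\left(Q \right)} = 2 Q \left(248 + Q\right)$ ($W{\left(Q \right)} = \left(Q + Q\right) \left(Q + 248\right) = 2 Q \left(248 + Q\right)$)
$- W{\left(8 + 11 \cdot 15 \right)} = - 2 \left(8 + 11 \cdot 15\right) \left(248 + \left(8 + 11 \cdot 15\right)\right) = - 2 \left(8 + 165\right) \left(248 + \left(8 + 165\right)\right) = - 2 \cdot 173 \left(248 + 173\right) = - 2 \cdot 173 \cdot 421 = \left(-1\right) 145666 = -145666$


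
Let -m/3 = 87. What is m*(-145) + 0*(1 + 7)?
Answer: 37845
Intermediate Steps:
m = -261 (m = -3*87 = -261)
m*(-145) + 0*(1 + 7) = -261*(-145) + 0*(1 + 7) = 37845 + 0*8 = 37845 + 0 = 37845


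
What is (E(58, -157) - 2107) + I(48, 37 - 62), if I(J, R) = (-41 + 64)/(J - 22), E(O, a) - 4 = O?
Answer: -53147/26 ≈ -2044.1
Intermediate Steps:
E(O, a) = 4 + O
I(J, R) = 23/(-22 + J)
(E(58, -157) - 2107) + I(48, 37 - 62) = ((4 + 58) - 2107) + 23/(-22 + 48) = (62 - 2107) + 23/26 = -2045 + 23*(1/26) = -2045 + 23/26 = -53147/26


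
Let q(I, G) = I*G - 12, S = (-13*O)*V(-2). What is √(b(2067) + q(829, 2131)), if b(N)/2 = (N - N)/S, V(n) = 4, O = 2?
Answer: √1766587 ≈ 1329.1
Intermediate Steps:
S = -104 (S = -13*2*4 = -26*4 = -104)
b(N) = 0 (b(N) = 2*((N - N)/(-104)) = 2*(0*(-1/104)) = 2*0 = 0)
q(I, G) = -12 + G*I (q(I, G) = G*I - 12 = -12 + G*I)
√(b(2067) + q(829, 2131)) = √(0 + (-12 + 2131*829)) = √(0 + (-12 + 1766599)) = √(0 + 1766587) = √1766587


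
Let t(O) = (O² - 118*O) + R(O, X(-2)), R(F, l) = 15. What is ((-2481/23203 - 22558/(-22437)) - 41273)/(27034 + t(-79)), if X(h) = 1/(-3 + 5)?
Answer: -10743245881513/11092025278566 ≈ -0.96856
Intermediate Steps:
X(h) = ½ (X(h) = 1/2 = ½)
t(O) = 15 + O² - 118*O (t(O) = (O² - 118*O) + 15 = 15 + O² - 118*O)
((-2481/23203 - 22558/(-22437)) - 41273)/(27034 + t(-79)) = ((-2481/23203 - 22558/(-22437)) - 41273)/(27034 + (15 + (-79)² - 118*(-79))) = ((-2481*1/23203 - 22558*(-1/22437)) - 41273)/(27034 + (15 + 6241 + 9322)) = ((-2481/23203 + 22558/22437) - 41273)/(27034 + 15578) = (467747077/520605711 - 41273)/42612 = -21486491763026/520605711*1/42612 = -10743245881513/11092025278566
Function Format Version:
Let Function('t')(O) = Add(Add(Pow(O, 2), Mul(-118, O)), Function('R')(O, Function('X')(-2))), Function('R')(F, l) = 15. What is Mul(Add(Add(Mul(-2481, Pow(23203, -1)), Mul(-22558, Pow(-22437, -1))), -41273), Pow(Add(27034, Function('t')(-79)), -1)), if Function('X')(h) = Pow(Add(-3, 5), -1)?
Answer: Rational(-10743245881513, 11092025278566) ≈ -0.96856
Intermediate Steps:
Function('X')(h) = Rational(1, 2) (Function('X')(h) = Pow(2, -1) = Rational(1, 2))
Function('t')(O) = Add(15, Pow(O, 2), Mul(-118, O)) (Function('t')(O) = Add(Add(Pow(O, 2), Mul(-118, O)), 15) = Add(15, Pow(O, 2), Mul(-118, O)))
Mul(Add(Add(Mul(-2481, Pow(23203, -1)), Mul(-22558, Pow(-22437, -1))), -41273), Pow(Add(27034, Function('t')(-79)), -1)) = Mul(Add(Add(Mul(-2481, Pow(23203, -1)), Mul(-22558, Pow(-22437, -1))), -41273), Pow(Add(27034, Add(15, Pow(-79, 2), Mul(-118, -79))), -1)) = Mul(Add(Add(Mul(-2481, Rational(1, 23203)), Mul(-22558, Rational(-1, 22437))), -41273), Pow(Add(27034, Add(15, 6241, 9322)), -1)) = Mul(Add(Add(Rational(-2481, 23203), Rational(22558, 22437)), -41273), Pow(Add(27034, 15578), -1)) = Mul(Add(Rational(467747077, 520605711), -41273), Pow(42612, -1)) = Mul(Rational(-21486491763026, 520605711), Rational(1, 42612)) = Rational(-10743245881513, 11092025278566)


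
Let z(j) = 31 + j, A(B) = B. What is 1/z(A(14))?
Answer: 1/45 ≈ 0.022222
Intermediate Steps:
1/z(A(14)) = 1/(31 + 14) = 1/45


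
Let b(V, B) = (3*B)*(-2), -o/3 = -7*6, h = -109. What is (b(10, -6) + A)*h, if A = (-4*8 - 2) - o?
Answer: 13516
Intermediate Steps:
o = 126 (o = -(-21)*6 = -3*(-42) = 126)
A = -160 (A = (-4*8 - 2) - 1*126 = (-32 - 2) - 126 = -34 - 126 = -160)
b(V, B) = -6*B
(b(10, -6) + A)*h = (-6*(-6) - 160)*(-109) = (36 - 160)*(-109) = -124*(-109) = 13516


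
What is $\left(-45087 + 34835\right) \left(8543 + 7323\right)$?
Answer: $-162658232$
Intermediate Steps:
$\left(-45087 + 34835\right) \left(8543 + 7323\right) = \left(-10252\right) 15866 = -162658232$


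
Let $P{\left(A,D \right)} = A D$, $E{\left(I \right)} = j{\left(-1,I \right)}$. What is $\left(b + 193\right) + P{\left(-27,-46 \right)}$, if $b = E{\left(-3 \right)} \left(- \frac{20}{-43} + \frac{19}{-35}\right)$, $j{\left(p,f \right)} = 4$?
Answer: $\frac{2159207}{1505} \approx 1434.7$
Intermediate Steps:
$E{\left(I \right)} = 4$
$b = - \frac{468}{1505}$ ($b = 4 \left(- \frac{20}{-43} + \frac{19}{-35}\right) = 4 \left(\left(-20\right) \left(- \frac{1}{43}\right) + 19 \left(- \frac{1}{35}\right)\right) = 4 \left(\frac{20}{43} - \frac{19}{35}\right) = 4 \left(- \frac{117}{1505}\right) = - \frac{468}{1505} \approx -0.31096$)
$\left(b + 193\right) + P{\left(-27,-46 \right)} = \left(- \frac{468}{1505} + 193\right) - -1242 = \frac{289997}{1505} + 1242 = \frac{2159207}{1505}$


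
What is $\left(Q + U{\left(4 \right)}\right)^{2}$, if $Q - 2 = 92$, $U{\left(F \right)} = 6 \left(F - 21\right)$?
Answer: $64$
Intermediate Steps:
$U{\left(F \right)} = -126 + 6 F$ ($U{\left(F \right)} = 6 \left(-21 + F\right) = -126 + 6 F$)
$Q = 94$ ($Q = 2 + 92 = 94$)
$\left(Q + U{\left(4 \right)}\right)^{2} = \left(94 + \left(-126 + 6 \cdot 4\right)\right)^{2} = \left(94 + \left(-126 + 24\right)\right)^{2} = \left(94 - 102\right)^{2} = \left(-8\right)^{2} = 64$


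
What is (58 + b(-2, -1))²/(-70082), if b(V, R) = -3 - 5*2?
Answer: -2025/70082 ≈ -0.028895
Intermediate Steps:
b(V, R) = -13 (b(V, R) = -3 - 10 = -13)
(58 + b(-2, -1))²/(-70082) = (58 - 13)²/(-70082) = 45²*(-1/70082) = 2025*(-1/70082) = -2025/70082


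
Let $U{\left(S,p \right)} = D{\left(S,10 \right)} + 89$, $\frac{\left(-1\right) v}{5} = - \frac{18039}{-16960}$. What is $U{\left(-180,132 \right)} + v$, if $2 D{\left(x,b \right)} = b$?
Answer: $\frac{300809}{3392} \approx 88.682$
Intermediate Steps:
$v = - \frac{18039}{3392}$ ($v = - 5 \left(- \frac{18039}{-16960}\right) = - 5 \left(\left(-18039\right) \left(- \frac{1}{16960}\right)\right) = \left(-5\right) \frac{18039}{16960} = - \frac{18039}{3392} \approx -5.3181$)
$D{\left(x,b \right)} = \frac{b}{2}$
$U{\left(S,p \right)} = 94$ ($U{\left(S,p \right)} = \frac{1}{2} \cdot 10 + 89 = 5 + 89 = 94$)
$U{\left(-180,132 \right)} + v = 94 - \frac{18039}{3392} = \frac{300809}{3392}$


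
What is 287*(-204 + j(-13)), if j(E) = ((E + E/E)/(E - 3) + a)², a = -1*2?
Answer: -929593/16 ≈ -58100.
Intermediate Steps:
a = -2
j(E) = (-2 + (1 + E)/(-3 + E))² (j(E) = ((E + E/E)/(E - 3) - 2)² = ((E + 1)/(-3 + E) - 2)² = ((1 + E)/(-3 + E) - 2)² = (-2 + (1 + E)/(-3 + E))²)
287*(-204 + j(-13)) = 287*(-204 + (7 - 1*(-13))²/(-3 - 13)²) = 287*(-204 + (7 + 13)²/(-16)²) = 287*(-204 + (1/256)*20²) = 287*(-204 + (1/256)*400) = 287*(-204 + 25/16) = 287*(-3239/16) = -929593/16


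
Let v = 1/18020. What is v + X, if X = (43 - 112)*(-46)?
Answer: 57195481/18020 ≈ 3174.0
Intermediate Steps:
X = 3174 (X = -69*(-46) = 3174)
v = 1/18020 ≈ 5.5494e-5
v + X = 1/18020 + 3174 = 57195481/18020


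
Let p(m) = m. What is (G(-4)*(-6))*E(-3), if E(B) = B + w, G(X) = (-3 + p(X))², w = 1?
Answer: 588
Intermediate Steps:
G(X) = (-3 + X)²
E(B) = 1 + B (E(B) = B + 1 = 1 + B)
(G(-4)*(-6))*E(-3) = ((-3 - 4)²*(-6))*(1 - 3) = ((-7)²*(-6))*(-2) = (49*(-6))*(-2) = -294*(-2) = 588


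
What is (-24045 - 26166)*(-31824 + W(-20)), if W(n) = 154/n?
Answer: 15983014887/10 ≈ 1.5983e+9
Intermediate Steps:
(-24045 - 26166)*(-31824 + W(-20)) = (-24045 - 26166)*(-31824 + 154/(-20)) = -50211*(-31824 + 154*(-1/20)) = -50211*(-31824 - 77/10) = -50211*(-318317/10) = 15983014887/10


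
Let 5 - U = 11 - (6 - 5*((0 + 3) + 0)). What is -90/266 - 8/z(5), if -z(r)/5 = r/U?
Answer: -3417/665 ≈ -5.1383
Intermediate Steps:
U = -15 (U = 5 - (11 - (6 - 5*((0 + 3) + 0))) = 5 - (11 - (6 - 5*(3 + 0))) = 5 - (11 - (6 - 5*3)) = 5 - (11 - (6 - 15)) = 5 - (11 - 1*(-9)) = 5 - (11 + 9) = 5 - 1*20 = 5 - 20 = -15)
z(r) = r/3 (z(r) = -5*r/(-15) = -5*r*(-1)/15 = -(-1)*r/3 = r/3)
-90/266 - 8/z(5) = -90/266 - 8/((⅓)*5) = -90*1/266 - 8/5/3 = -45/133 - 8*⅗ = -45/133 - 24/5 = -3417/665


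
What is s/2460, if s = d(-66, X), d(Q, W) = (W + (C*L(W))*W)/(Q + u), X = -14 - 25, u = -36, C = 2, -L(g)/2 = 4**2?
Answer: -273/27880 ≈ -0.0097920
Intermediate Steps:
L(g) = -32 (L(g) = -2*4**2 = -2*16 = -32)
X = -39
d(Q, W) = -63*W/(-36 + Q) (d(Q, W) = (W + (2*(-32))*W)/(Q - 36) = (W - 64*W)/(-36 + Q) = (-63*W)/(-36 + Q) = -63*W/(-36 + Q))
s = -819/34 (s = -63*(-39)/(-36 - 66) = -63*(-39)/(-102) = -63*(-39)*(-1/102) = -819/34 ≈ -24.088)
s/2460 = -819/34/2460 = -819/34*1/2460 = -273/27880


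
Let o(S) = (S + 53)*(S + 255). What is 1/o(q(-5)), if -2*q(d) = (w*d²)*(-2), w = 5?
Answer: 1/67640 ≈ 1.4784e-5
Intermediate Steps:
q(d) = 5*d² (q(d) = -5*d²*(-2)/2 = -(-5)*d² = 5*d²)
o(S) = (53 + S)*(255 + S)
1/o(q(-5)) = 1/(13515 + (5*(-5)²)² + 308*(5*(-5)²)) = 1/(13515 + (5*25)² + 308*(5*25)) = 1/(13515 + 125² + 308*125) = 1/(13515 + 15625 + 38500) = 1/67640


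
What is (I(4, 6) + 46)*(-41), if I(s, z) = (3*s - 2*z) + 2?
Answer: -1968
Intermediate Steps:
I(s, z) = 2 - 2*z + 3*s (I(s, z) = (-2*z + 3*s) + 2 = 2 - 2*z + 3*s)
(I(4, 6) + 46)*(-41) = ((2 - 2*6 + 3*4) + 46)*(-41) = ((2 - 12 + 12) + 46)*(-41) = (2 + 46)*(-41) = 48*(-41) = -1968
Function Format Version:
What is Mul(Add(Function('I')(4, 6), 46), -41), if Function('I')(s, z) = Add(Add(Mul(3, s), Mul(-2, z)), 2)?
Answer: -1968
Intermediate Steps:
Function('I')(s, z) = Add(2, Mul(-2, z), Mul(3, s)) (Function('I')(s, z) = Add(Add(Mul(-2, z), Mul(3, s)), 2) = Add(2, Mul(-2, z), Mul(3, s)))
Mul(Add(Function('I')(4, 6), 46), -41) = Mul(Add(Add(2, Mul(-2, 6), Mul(3, 4)), 46), -41) = Mul(Add(Add(2, -12, 12), 46), -41) = Mul(Add(2, 46), -41) = Mul(48, -41) = -1968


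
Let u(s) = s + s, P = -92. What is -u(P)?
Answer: 184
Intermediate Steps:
u(s) = 2*s
-u(P) = -2*(-92) = -1*(-184) = 184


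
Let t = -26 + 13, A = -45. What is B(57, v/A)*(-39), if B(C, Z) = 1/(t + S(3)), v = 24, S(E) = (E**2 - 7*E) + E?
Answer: 39/22 ≈ 1.7727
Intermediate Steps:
S(E) = E**2 - 6*E
t = -13
B(C, Z) = -1/22 (B(C, Z) = 1/(-13 + 3*(-6 + 3)) = 1/(-13 + 3*(-3)) = 1/(-13 - 9) = 1/(-22) = -1/22)
B(57, v/A)*(-39) = -1/22*(-39) = 39/22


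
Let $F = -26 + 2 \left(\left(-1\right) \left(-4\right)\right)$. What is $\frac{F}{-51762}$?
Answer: $\frac{3}{8627} \approx 0.00034775$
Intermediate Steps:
$F = -18$ ($F = -26 + 2 \cdot 4 = -26 + 8 = -18$)
$\frac{F}{-51762} = - \frac{18}{-51762} = \left(-18\right) \left(- \frac{1}{51762}\right) = \frac{3}{8627}$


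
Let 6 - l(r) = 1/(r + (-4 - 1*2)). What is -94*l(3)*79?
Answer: -141094/3 ≈ -47031.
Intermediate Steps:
l(r) = 6 - 1/(-6 + r) (l(r) = 6 - 1/(r + (-4 - 1*2)) = 6 - 1/(r + (-4 - 2)) = 6 - 1/(r - 6) = 6 - 1/(-6 + r))
-94*l(3)*79 = -94*(-37 + 6*3)/(-6 + 3)*79 = -94*(-37 + 18)/(-3)*79 = -(-94)*(-19)/3*79 = -94*19/3*79 = -1786/3*79 = -141094/3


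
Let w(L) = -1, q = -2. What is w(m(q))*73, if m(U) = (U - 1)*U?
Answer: -73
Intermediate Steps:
m(U) = U*(-1 + U) (m(U) = (-1 + U)*U = U*(-1 + U))
w(m(q))*73 = -1*73 = -73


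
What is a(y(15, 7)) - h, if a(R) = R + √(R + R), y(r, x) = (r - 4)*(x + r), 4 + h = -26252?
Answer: 26520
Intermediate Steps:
h = -26256 (h = -4 - 26252 = -26256)
y(r, x) = (-4 + r)*(r + x)
a(R) = R + √2*√R (a(R) = R + √(2*R) = R + √2*√R)
a(y(15, 7)) - h = ((15² - 4*15 - 4*7 + 15*7) + √2*√(15² - 4*15 - 4*7 + 15*7)) - 1*(-26256) = ((225 - 60 - 28 + 105) + √2*√(225 - 60 - 28 + 105)) + 26256 = (242 + √2*√242) + 26256 = (242 + √2*(11*√2)) + 26256 = (242 + 22) + 26256 = 264 + 26256 = 26520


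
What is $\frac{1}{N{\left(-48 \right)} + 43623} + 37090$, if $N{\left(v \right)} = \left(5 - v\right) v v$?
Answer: $\frac{6147111151}{165735} \approx 37090.0$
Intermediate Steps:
$N{\left(v \right)} = v^{2} \left(5 - v\right)$ ($N{\left(v \right)} = v \left(5 - v\right) v = v^{2} \left(5 - v\right)$)
$\frac{1}{N{\left(-48 \right)} + 43623} + 37090 = \frac{1}{\left(-48\right)^{2} \left(5 - -48\right) + 43623} + 37090 = \frac{1}{2304 \left(5 + 48\right) + 43623} + 37090 = \frac{1}{2304 \cdot 53 + 43623} + 37090 = \frac{1}{122112 + 43623} + 37090 = \frac{1}{165735} + 37090 = \frac{6147111151}{165735}$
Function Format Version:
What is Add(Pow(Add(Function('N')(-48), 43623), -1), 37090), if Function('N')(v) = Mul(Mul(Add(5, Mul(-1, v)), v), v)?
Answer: Rational(6147111151, 165735) ≈ 37090.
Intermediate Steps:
Function('N')(v) = Mul(Pow(v, 2), Add(5, Mul(-1, v))) (Function('N')(v) = Mul(Mul(v, Add(5, Mul(-1, v))), v) = Mul(Pow(v, 2), Add(5, Mul(-1, v))))
Add(Pow(Add(Function('N')(-48), 43623), -1), 37090) = Add(Pow(Add(Mul(Pow(-48, 2), Add(5, Mul(-1, -48))), 43623), -1), 37090) = Add(Pow(Add(Mul(2304, Add(5, 48)), 43623), -1), 37090) = Add(Pow(Add(Mul(2304, 53), 43623), -1), 37090) = Add(Pow(Add(122112, 43623), -1), 37090) = Add(Pow(165735, -1), 37090) = Add(Rational(1, 165735), 37090) = Rational(6147111151, 165735)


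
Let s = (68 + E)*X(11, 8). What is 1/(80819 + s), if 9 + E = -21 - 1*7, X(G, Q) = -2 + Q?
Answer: 1/81005 ≈ 1.2345e-5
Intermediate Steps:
E = -37 (E = -9 + (-21 - 1*7) = -9 + (-21 - 7) = -9 - 28 = -37)
s = 186 (s = (68 - 37)*(-2 + 8) = 31*6 = 186)
1/(80819 + s) = 1/(80819 + 186) = 1/81005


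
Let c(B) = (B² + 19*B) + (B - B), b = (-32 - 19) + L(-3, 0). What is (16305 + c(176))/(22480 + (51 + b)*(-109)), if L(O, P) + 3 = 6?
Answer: 50625/22153 ≈ 2.2852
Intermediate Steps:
L(O, P) = 3 (L(O, P) = -3 + 6 = 3)
b = -48 (b = (-32 - 19) + 3 = -51 + 3 = -48)
c(B) = B² + 19*B (c(B) = (B² + 19*B) + 0 = B² + 19*B)
(16305 + c(176))/(22480 + (51 + b)*(-109)) = (16305 + 176*(19 + 176))/(22480 + (51 - 48)*(-109)) = (16305 + 176*195)/(22480 + 3*(-109)) = (16305 + 34320)/(22480 - 327) = 50625/22153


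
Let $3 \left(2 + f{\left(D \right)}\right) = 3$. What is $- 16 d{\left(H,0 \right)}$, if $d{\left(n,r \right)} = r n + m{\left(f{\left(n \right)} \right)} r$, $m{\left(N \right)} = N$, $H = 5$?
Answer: $0$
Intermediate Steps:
$f{\left(D \right)} = -1$ ($f{\left(D \right)} = -2 + \frac{1}{3} \cdot 3 = -2 + 1 = -1$)
$d{\left(n,r \right)} = - r + n r$ ($d{\left(n,r \right)} = r n - r = n r - r = - r + n r$)
$- 16 d{\left(H,0 \right)} = - 16 \cdot 0 \left(-1 + 5\right) = - 16 \cdot 0 \cdot 4 = \left(-16\right) 0 = 0$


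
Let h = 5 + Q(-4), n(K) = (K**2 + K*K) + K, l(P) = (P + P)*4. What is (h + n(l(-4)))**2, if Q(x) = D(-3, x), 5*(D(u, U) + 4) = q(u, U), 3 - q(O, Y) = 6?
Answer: 101646724/25 ≈ 4.0659e+6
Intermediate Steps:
q(O, Y) = -3 (q(O, Y) = 3 - 1*6 = 3 - 6 = -3)
l(P) = 8*P (l(P) = (2*P)*4 = 8*P)
n(K) = K + 2*K**2 (n(K) = (K**2 + K**2) + K = 2*K**2 + K = K + 2*K**2)
D(u, U) = -23/5 (D(u, U) = -4 + (1/5)*(-3) = -4 - 3/5 = -23/5)
Q(x) = -23/5
h = 2/5 (h = 5 - 23/5 = 2/5 ≈ 0.40000)
(h + n(l(-4)))**2 = (2/5 + (8*(-4))*(1 + 2*(8*(-4))))**2 = (2/5 - 32*(1 + 2*(-32)))**2 = (2/5 - 32*(1 - 64))**2 = (2/5 - 32*(-63))**2 = (2/5 + 2016)**2 = (10082/5)**2 = 101646724/25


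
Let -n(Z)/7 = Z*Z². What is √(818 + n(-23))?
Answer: √85987 ≈ 293.24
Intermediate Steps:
n(Z) = -7*Z³ (n(Z) = -7*Z*Z² = -7*Z³)
√(818 + n(-23)) = √(818 - 7*(-23)³) = √(818 - 7*(-12167)) = √(818 + 85169) = √85987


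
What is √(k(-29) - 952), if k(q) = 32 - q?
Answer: 9*I*√11 ≈ 29.85*I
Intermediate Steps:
√(k(-29) - 952) = √((32 - 1*(-29)) - 952) = √((32 + 29) - 952) = √(61 - 952) = √(-891) = 9*I*√11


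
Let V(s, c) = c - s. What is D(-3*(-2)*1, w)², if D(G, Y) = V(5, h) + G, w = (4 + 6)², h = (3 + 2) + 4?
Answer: 100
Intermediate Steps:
h = 9 (h = 5 + 4 = 9)
w = 100 (w = 10² = 100)
D(G, Y) = 4 + G (D(G, Y) = (9 - 1*5) + G = (9 - 5) + G = 4 + G)
D(-3*(-2)*1, w)² = (4 - 3*(-2)*1)² = (4 + 6*1)² = (4 + 6)² = 10² = 100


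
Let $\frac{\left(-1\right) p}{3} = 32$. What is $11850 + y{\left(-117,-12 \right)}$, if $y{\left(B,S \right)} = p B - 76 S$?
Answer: $23994$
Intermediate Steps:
$p = -96$ ($p = \left(-3\right) 32 = -96$)
$y{\left(B,S \right)} = - 96 B - 76 S$
$11850 + y{\left(-117,-12 \right)} = 11850 - -12144 = 11850 + \left(11232 + 912\right) = 11850 + 12144 = 23994$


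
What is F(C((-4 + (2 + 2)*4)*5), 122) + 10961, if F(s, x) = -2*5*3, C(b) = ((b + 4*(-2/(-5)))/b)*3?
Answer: 10931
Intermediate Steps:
C(b) = 3*(8/5 + b)/b (C(b) = ((b + 4*(-2*(-1/5)))/b)*3 = ((b + 4*(2/5))/b)*3 = ((b + 8/5)/b)*3 = ((8/5 + b)/b)*3 = 3*(8/5 + b)/b)
F(s, x) = -30 (F(s, x) = -10*3 = -30)
F(C((-4 + (2 + 2)*4)*5), 122) + 10961 = -30 + 10961 = 10931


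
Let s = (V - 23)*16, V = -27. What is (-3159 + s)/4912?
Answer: -3959/4912 ≈ -0.80599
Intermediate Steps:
s = -800 (s = (-27 - 23)*16 = -50*16 = -800)
(-3159 + s)/4912 = (-3159 - 800)/4912 = -3959*1/4912 = -3959/4912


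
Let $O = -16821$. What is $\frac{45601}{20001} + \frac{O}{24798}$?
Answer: $\frac{264792259}{165328266} \approx 1.6016$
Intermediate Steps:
$\frac{45601}{20001} + \frac{O}{24798} = \frac{45601}{20001} - \frac{16821}{24798} = 45601 \cdot \frac{1}{20001} - \frac{5607}{8266} = \frac{45601}{20001} - \frac{5607}{8266} = \frac{264792259}{165328266}$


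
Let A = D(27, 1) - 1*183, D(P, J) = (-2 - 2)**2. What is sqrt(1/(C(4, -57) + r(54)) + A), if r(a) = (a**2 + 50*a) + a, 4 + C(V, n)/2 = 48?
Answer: I*sqrt(5536806430)/5758 ≈ 12.923*I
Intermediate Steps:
C(V, n) = 88 (C(V, n) = -8 + 2*48 = -8 + 96 = 88)
r(a) = a**2 + 51*a
D(P, J) = 16 (D(P, J) = (-4)**2 = 16)
A = -167 (A = 16 - 1*183 = 16 - 183 = -167)
sqrt(1/(C(4, -57) + r(54)) + A) = sqrt(1/(88 + 54*(51 + 54)) - 167) = sqrt(1/(88 + 54*105) - 167) = sqrt(1/(88 + 5670) - 167) = sqrt(1/5758 - 167) = sqrt(-961585/5758) = I*sqrt(5536806430)/5758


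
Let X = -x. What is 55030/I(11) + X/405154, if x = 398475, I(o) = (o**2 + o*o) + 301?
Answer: 22079252695/219998622 ≈ 100.36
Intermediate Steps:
I(o) = 301 + 2*o**2 (I(o) = (o**2 + o**2) + 301 = 2*o**2 + 301 = 301 + 2*o**2)
X = -398475 (X = -1*398475 = -398475)
55030/I(11) + X/405154 = 55030/(301 + 2*11**2) - 398475/405154 = 55030/(301 + 2*121) - 398475*1/405154 = 55030/(301 + 242) - 398475/405154 = 55030/543 - 398475/405154 = 22079252695/219998622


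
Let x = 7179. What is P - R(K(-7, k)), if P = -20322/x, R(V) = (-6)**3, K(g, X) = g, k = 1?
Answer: 510114/2393 ≈ 213.17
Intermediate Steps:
R(V) = -216
P = -6774/2393 (P = -20322/7179 = -20322*1/7179 = -6774/2393 ≈ -2.8308)
P - R(K(-7, k)) = -6774/2393 - 1*(-216) = -6774/2393 + 216 = 510114/2393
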